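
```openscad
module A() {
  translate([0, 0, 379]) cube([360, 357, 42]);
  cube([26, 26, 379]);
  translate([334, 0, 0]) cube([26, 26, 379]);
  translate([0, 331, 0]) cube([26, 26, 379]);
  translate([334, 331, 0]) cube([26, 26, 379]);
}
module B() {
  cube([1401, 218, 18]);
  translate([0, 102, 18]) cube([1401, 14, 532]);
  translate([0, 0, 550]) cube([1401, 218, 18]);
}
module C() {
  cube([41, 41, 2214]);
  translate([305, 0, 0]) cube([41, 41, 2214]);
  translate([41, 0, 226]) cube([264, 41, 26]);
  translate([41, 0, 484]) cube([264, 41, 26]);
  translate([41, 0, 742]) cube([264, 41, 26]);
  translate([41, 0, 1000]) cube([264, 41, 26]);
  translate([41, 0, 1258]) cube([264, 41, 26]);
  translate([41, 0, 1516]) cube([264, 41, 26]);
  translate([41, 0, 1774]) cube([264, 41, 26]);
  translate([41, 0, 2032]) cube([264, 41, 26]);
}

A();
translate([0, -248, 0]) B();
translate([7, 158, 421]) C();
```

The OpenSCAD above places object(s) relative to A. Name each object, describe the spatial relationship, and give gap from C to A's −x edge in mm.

A is a stool. B is an I-beam. C is a ladder. The I-beam is on the floor beside the stool on its −y side. The ladder is on top of the stool, centred. The gap from the ladder to the stool's −x edge is 7 mm.

The ladder's min-x is at 7; the stool's min-x is 0; gap = 7 mm.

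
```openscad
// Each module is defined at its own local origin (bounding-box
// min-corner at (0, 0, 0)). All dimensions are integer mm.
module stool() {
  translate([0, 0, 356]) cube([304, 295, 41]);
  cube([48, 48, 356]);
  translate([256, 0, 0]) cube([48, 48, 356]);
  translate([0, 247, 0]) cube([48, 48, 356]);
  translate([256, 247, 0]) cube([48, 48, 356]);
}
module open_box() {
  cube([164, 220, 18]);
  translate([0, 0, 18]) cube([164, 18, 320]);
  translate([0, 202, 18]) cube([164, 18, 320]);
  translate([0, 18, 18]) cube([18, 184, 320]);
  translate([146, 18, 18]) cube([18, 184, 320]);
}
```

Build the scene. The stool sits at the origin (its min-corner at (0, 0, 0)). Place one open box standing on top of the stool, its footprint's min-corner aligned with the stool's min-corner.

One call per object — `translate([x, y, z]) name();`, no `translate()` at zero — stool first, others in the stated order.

stool();
translate([0, 0, 397]) open_box();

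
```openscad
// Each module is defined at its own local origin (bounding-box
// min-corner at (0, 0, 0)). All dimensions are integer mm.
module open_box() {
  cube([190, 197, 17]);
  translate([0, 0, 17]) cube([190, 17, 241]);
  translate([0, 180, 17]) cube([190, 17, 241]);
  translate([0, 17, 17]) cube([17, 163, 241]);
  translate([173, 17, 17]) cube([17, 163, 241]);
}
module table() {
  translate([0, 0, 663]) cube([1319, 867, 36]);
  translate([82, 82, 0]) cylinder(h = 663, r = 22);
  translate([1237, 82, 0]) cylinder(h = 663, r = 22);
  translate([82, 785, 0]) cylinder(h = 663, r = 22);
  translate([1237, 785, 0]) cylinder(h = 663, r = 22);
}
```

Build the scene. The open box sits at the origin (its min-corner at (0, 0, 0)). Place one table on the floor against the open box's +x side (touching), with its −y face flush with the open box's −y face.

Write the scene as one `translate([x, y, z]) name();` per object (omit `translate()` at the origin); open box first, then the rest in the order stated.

open_box();
translate([190, 0, 0]) table();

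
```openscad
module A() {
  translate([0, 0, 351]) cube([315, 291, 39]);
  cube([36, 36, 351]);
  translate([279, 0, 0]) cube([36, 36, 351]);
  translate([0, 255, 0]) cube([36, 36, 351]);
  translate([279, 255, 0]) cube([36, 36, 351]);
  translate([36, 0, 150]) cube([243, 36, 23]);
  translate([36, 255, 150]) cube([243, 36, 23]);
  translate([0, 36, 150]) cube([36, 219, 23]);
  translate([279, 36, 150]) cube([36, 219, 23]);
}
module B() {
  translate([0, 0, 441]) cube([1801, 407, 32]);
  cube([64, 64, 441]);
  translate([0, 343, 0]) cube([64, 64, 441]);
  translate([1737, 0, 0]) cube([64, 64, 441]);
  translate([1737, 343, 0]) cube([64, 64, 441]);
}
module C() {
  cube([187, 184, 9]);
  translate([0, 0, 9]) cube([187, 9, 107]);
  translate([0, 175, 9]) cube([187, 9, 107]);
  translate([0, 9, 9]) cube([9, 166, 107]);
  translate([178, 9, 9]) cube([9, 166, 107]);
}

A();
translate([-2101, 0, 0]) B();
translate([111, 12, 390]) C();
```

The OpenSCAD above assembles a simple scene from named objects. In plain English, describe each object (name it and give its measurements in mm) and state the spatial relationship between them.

A is a four-legged stool. The seat is a 315×291×39 mm slab whose top surface is at z = 390 mm; four square legs, each 36×36 mm in cross-section, run from the floor (z = 0) to the underside of the seat, each flush with a corner of the seat. Four stretchers, 36 mm wide and 23 mm tall, connect adjacent legs with their undersides at z = 150 mm, each running between the inner faces of the legs it joins and aligned with the legs' outer faces on the other axis.

B is a long wooden bench with a 1801 mm (x) × 407 mm (y) seat, 32 mm thick, its top surface 473 mm above the floor. Four 64 mm square legs at the seat corners, flush with the edges, run from z = 0 to the seat underside.

C is an open storage box with external size 187×184×116 mm and wall thickness 9 mm (the base is also 9 mm thick). The base covers the whole footprint; the four walls stand on the base, with the y-facing walls full-width and the x-facing walls fitting between their inner faces.

The bench is on the floor beside the stool on its −x side. The open box is on top of the stool.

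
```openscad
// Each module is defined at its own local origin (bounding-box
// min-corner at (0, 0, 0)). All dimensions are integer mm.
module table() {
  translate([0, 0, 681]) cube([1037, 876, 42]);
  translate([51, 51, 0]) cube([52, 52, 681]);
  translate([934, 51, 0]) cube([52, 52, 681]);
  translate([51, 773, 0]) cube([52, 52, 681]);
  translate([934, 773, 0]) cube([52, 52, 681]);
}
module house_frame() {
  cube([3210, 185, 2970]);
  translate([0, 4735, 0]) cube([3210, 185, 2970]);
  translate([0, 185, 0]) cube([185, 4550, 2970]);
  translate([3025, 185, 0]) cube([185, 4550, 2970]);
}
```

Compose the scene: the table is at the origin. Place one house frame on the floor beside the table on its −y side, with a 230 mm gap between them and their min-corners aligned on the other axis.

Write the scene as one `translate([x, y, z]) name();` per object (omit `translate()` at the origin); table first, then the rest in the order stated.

table();
translate([0, -5150, 0]) house_frame();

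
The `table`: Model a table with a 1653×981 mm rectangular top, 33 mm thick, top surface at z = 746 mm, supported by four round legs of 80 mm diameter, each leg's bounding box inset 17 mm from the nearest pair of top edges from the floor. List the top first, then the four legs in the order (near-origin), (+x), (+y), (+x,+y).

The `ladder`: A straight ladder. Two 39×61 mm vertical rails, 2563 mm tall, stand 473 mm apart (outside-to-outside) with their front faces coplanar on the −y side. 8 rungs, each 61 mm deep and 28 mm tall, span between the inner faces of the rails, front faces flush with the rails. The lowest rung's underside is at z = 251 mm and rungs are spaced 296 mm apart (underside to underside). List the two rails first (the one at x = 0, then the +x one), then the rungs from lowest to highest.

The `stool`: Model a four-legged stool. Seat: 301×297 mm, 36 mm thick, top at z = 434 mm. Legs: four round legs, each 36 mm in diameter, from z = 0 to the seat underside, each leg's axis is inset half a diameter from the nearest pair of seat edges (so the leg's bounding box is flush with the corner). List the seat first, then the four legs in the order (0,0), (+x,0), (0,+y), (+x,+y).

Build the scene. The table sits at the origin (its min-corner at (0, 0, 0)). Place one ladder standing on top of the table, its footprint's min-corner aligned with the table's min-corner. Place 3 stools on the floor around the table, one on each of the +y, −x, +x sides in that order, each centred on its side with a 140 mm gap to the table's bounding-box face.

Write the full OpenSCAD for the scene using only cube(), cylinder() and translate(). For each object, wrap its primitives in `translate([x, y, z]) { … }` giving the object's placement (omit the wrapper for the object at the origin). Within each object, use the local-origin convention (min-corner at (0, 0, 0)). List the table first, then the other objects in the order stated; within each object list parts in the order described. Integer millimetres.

translate([0, 0, 713]) cube([1653, 981, 33]);
translate([57, 57, 0]) cylinder(h = 713, r = 40);
translate([1596, 57, 0]) cylinder(h = 713, r = 40);
translate([57, 924, 0]) cylinder(h = 713, r = 40);
translate([1596, 924, 0]) cylinder(h = 713, r = 40);
translate([0, 0, 746]) {
  cube([39, 61, 2563]);
  translate([434, 0, 0]) cube([39, 61, 2563]);
  translate([39, 0, 251]) cube([395, 61, 28]);
  translate([39, 0, 547]) cube([395, 61, 28]);
  translate([39, 0, 843]) cube([395, 61, 28]);
  translate([39, 0, 1139]) cube([395, 61, 28]);
  translate([39, 0, 1435]) cube([395, 61, 28]);
  translate([39, 0, 1731]) cube([395, 61, 28]);
  translate([39, 0, 2027]) cube([395, 61, 28]);
  translate([39, 0, 2323]) cube([395, 61, 28]);
}
translate([676, 1121, 0]) {
  translate([0, 0, 398]) cube([301, 297, 36]);
  translate([18, 18, 0]) cylinder(h = 398, r = 18);
  translate([283, 18, 0]) cylinder(h = 398, r = 18);
  translate([18, 279, 0]) cylinder(h = 398, r = 18);
  translate([283, 279, 0]) cylinder(h = 398, r = 18);
}
translate([-441, 342, 0]) {
  translate([0, 0, 398]) cube([301, 297, 36]);
  translate([18, 18, 0]) cylinder(h = 398, r = 18);
  translate([283, 18, 0]) cylinder(h = 398, r = 18);
  translate([18, 279, 0]) cylinder(h = 398, r = 18);
  translate([283, 279, 0]) cylinder(h = 398, r = 18);
}
translate([1793, 342, 0]) {
  translate([0, 0, 398]) cube([301, 297, 36]);
  translate([18, 18, 0]) cylinder(h = 398, r = 18);
  translate([283, 18, 0]) cylinder(h = 398, r = 18);
  translate([18, 279, 0]) cylinder(h = 398, r = 18);
  translate([283, 279, 0]) cylinder(h = 398, r = 18);
}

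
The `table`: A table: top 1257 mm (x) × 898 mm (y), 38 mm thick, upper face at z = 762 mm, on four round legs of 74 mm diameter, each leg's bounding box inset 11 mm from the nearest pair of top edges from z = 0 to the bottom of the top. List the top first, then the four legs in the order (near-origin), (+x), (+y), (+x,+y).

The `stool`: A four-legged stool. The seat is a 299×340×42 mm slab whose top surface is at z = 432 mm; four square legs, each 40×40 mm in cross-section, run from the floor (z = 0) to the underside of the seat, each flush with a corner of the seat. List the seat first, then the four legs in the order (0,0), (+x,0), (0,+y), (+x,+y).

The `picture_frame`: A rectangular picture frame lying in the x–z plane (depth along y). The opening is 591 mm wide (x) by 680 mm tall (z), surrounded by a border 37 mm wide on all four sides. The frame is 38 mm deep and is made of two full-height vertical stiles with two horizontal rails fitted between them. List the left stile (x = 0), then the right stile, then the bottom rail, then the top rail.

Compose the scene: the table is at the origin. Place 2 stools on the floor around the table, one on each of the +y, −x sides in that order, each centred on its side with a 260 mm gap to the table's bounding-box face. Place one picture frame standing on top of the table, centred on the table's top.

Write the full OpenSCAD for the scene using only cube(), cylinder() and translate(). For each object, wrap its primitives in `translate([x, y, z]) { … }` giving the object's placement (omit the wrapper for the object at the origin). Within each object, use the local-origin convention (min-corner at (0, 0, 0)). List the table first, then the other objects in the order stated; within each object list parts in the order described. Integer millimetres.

translate([0, 0, 724]) cube([1257, 898, 38]);
translate([48, 48, 0]) cylinder(h = 724, r = 37);
translate([1209, 48, 0]) cylinder(h = 724, r = 37);
translate([48, 850, 0]) cylinder(h = 724, r = 37);
translate([1209, 850, 0]) cylinder(h = 724, r = 37);
translate([479, 1158, 0]) {
  translate([0, 0, 390]) cube([299, 340, 42]);
  cube([40, 40, 390]);
  translate([259, 0, 0]) cube([40, 40, 390]);
  translate([0, 300, 0]) cube([40, 40, 390]);
  translate([259, 300, 0]) cube([40, 40, 390]);
}
translate([-559, 279, 0]) {
  translate([0, 0, 390]) cube([299, 340, 42]);
  cube([40, 40, 390]);
  translate([259, 0, 0]) cube([40, 40, 390]);
  translate([0, 300, 0]) cube([40, 40, 390]);
  translate([259, 300, 0]) cube([40, 40, 390]);
}
translate([296, 430, 762]) {
  cube([37, 38, 754]);
  translate([628, 0, 0]) cube([37, 38, 754]);
  translate([37, 0, 0]) cube([591, 38, 37]);
  translate([37, 0, 717]) cube([591, 38, 37]);
}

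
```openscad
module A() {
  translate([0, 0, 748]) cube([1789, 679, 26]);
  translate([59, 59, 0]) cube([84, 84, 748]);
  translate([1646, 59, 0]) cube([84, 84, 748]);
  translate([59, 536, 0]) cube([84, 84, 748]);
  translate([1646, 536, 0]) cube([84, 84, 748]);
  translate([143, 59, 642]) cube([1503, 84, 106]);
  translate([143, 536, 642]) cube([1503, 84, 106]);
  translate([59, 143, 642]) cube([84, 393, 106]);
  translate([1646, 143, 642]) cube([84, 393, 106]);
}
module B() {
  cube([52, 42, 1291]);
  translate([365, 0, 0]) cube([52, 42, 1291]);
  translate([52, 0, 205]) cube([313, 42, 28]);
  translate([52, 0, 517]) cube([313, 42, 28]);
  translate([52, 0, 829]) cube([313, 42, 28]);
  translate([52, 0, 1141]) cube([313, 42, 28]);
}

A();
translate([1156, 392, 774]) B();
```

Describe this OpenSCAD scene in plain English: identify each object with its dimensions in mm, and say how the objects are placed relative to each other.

A is a table with a 1789×679 mm rectangular top, 26 mm thick, top surface at z = 774 mm, supported by four 84×84 mm square legs, each inset 59 mm from the nearest pair of top edges, running from the floor. Four apron rails, 84 mm thick and 106 mm tall, run between adjacent legs with their top edges flush with the underside of the top and their outer faces flush with the legs' outer faces.

B is a straight ladder. Two 52×42 mm vertical rails, 1291 mm tall, stand 417 mm apart (outside-to-outside) with their front faces coplanar on the −y side. 4 rungs, each 42 mm deep and 28 mm tall, span between the inner faces of the rails, front faces flush with the rails. The lowest rung's underside is at z = 205 mm and rungs are spaced 312 mm apart (underside to underside).

The ladder is on top of the table.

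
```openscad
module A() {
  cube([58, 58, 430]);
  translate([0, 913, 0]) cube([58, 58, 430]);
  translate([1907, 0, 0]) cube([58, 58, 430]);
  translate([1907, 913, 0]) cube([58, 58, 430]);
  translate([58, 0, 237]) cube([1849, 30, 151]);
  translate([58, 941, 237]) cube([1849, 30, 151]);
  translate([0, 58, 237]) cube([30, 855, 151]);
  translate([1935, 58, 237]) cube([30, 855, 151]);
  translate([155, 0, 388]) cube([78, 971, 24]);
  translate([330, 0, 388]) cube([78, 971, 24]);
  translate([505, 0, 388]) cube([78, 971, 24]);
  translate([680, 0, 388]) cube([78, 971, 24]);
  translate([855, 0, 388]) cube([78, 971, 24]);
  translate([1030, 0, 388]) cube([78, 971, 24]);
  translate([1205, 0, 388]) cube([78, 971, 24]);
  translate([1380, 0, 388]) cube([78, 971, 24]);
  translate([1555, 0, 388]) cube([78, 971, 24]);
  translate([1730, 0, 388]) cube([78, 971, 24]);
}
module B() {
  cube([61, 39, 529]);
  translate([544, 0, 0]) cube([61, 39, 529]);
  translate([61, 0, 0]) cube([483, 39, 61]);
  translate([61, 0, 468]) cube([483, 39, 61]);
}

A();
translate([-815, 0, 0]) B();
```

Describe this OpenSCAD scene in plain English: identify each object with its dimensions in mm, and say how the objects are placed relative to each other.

A is a bed frame 1965 mm long (x) by 971 mm wide (y). Four 58×58 mm corner posts, 430 mm tall, at the corners of the footprint. Four rails of 30 mm thickness and 151 mm height run between adjacent posts with their undersides at z = 237 mm, their outer faces flush with the outside of the frame (the two x-running rails run between the posts' inner faces; the two y-running rails run between the posts' inner faces). 10 slats, each 78 mm wide (x) and 24 mm thick, lie across the top of the two x-running rails, running the full 971 mm width of the frame in y; the slats are evenly spaced along x between the inner faces of the end posts with equal gaps (rounded down to the nearest mm) at the −x end and between each pair — any rounding remainder accumulates at the +x end.

B is a rectangular picture frame lying in the x–z plane (depth along y). The opening is 483 mm wide (x) by 407 mm tall (z), surrounded by a border 61 mm wide on all four sides. The frame is 39 mm deep and is made of two full-height vertical stiles with two horizontal rails fitted between them.

The picture frame is on the floor beside the bed frame on its −x side.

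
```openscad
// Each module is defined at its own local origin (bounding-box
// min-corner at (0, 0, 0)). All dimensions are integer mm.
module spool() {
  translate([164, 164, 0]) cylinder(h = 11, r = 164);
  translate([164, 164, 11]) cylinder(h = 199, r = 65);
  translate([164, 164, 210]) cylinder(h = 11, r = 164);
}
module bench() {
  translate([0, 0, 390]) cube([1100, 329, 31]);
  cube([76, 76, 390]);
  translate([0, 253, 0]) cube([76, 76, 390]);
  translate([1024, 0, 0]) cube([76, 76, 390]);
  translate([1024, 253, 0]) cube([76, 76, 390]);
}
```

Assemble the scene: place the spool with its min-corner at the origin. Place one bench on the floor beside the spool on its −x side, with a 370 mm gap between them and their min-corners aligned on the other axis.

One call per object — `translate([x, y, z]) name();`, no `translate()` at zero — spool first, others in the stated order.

spool();
translate([-1470, 0, 0]) bench();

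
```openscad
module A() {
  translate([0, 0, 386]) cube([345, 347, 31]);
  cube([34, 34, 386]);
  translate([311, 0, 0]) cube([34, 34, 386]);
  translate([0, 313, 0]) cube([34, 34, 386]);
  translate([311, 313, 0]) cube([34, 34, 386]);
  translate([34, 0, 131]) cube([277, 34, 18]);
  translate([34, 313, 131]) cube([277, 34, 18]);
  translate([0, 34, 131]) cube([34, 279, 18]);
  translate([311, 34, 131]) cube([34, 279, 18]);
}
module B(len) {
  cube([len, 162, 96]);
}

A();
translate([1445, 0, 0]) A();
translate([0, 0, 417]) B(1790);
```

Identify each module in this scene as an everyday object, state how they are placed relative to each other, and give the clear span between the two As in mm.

A is a stool. B is a beam. A beam spans the tops of two stools. The clear span between the two stools is 1100 mm.

Second stool starts at x = 1445; first ends at x = 345; clear span = 1445 − 345 = 1100 mm.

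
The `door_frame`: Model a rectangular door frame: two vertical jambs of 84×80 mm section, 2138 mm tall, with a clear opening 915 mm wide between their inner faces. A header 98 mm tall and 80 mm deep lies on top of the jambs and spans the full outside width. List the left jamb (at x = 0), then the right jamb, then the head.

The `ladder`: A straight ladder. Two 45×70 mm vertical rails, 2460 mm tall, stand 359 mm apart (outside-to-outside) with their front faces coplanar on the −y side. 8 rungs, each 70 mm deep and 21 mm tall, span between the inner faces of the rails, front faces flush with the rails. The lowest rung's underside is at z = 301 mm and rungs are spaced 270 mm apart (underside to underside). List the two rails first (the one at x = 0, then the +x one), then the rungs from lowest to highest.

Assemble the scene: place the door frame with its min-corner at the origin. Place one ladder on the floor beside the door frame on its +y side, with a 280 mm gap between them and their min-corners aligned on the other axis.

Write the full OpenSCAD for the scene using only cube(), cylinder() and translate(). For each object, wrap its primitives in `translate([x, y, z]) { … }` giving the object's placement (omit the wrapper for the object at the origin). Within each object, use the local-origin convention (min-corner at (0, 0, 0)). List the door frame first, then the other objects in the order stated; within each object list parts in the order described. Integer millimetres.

cube([84, 80, 2138]);
translate([999, 0, 0]) cube([84, 80, 2138]);
translate([0, 0, 2138]) cube([1083, 80, 98]);
translate([0, 360, 0]) {
  cube([45, 70, 2460]);
  translate([314, 0, 0]) cube([45, 70, 2460]);
  translate([45, 0, 301]) cube([269, 70, 21]);
  translate([45, 0, 571]) cube([269, 70, 21]);
  translate([45, 0, 841]) cube([269, 70, 21]);
  translate([45, 0, 1111]) cube([269, 70, 21]);
  translate([45, 0, 1381]) cube([269, 70, 21]);
  translate([45, 0, 1651]) cube([269, 70, 21]);
  translate([45, 0, 1921]) cube([269, 70, 21]);
  translate([45, 0, 2191]) cube([269, 70, 21]);
}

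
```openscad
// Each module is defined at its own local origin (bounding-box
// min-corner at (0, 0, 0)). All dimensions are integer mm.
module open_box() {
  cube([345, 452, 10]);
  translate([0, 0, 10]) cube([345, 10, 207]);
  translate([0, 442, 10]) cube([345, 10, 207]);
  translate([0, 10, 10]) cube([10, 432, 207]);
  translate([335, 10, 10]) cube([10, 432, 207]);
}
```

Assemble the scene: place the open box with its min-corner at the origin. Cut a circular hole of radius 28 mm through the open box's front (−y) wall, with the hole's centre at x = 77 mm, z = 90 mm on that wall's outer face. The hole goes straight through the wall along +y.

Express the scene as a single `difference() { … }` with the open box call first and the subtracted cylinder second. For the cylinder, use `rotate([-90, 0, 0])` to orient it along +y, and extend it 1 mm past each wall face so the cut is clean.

difference() {
  open_box();
  translate([77, -1, 90]) rotate([-90, 0, 0]) cylinder(h = 12, r = 28);
}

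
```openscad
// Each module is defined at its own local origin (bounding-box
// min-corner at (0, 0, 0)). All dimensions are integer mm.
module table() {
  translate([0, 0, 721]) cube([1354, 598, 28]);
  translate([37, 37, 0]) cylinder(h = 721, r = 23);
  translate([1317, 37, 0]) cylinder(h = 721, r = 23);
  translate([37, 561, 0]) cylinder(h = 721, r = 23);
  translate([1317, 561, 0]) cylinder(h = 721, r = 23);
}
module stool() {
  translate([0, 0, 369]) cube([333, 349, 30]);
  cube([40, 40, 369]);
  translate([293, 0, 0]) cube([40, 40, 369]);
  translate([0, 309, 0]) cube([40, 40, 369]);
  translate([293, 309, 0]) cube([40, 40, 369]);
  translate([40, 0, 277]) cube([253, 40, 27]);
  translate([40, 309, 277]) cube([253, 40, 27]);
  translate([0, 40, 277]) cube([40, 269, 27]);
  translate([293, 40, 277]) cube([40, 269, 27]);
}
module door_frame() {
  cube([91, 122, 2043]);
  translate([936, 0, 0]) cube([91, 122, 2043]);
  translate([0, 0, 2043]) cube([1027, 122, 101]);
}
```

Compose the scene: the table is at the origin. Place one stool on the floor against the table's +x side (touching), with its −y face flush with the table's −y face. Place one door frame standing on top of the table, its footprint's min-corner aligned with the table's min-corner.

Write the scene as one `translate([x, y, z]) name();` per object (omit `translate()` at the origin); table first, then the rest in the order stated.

table();
translate([1354, 0, 0]) stool();
translate([0, 0, 749]) door_frame();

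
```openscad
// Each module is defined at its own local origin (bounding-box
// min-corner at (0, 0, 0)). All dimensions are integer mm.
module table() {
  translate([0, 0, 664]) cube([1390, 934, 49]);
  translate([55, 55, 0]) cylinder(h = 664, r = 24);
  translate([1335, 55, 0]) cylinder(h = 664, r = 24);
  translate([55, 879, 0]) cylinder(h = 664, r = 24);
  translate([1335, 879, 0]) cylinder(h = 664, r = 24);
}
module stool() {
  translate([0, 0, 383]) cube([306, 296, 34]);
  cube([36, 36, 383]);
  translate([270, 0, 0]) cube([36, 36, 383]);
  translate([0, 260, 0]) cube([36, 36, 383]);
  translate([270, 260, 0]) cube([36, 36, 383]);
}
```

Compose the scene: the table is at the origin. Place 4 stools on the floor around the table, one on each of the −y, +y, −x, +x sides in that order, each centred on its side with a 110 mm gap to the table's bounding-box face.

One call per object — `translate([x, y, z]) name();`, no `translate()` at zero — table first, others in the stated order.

table();
translate([542, -406, 0]) stool();
translate([542, 1044, 0]) stool();
translate([-416, 319, 0]) stool();
translate([1500, 319, 0]) stool();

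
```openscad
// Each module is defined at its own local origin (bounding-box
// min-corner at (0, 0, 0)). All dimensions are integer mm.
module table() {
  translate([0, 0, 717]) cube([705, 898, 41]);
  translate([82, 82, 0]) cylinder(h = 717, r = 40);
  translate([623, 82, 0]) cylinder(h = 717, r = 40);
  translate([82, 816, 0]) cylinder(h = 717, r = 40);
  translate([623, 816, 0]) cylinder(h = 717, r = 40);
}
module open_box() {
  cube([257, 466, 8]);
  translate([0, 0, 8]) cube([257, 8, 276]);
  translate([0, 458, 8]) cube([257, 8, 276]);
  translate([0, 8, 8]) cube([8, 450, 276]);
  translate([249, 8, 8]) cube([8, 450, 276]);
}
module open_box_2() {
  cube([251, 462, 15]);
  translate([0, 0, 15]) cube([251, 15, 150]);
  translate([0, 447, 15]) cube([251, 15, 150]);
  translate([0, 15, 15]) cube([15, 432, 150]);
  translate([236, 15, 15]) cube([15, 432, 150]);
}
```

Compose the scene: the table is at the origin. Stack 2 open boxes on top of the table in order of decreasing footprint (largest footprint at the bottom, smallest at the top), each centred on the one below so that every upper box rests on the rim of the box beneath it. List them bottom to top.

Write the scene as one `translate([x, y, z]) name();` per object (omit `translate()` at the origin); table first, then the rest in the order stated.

table();
translate([224, 216, 758]) open_box();
translate([227, 218, 1042]) open_box_2();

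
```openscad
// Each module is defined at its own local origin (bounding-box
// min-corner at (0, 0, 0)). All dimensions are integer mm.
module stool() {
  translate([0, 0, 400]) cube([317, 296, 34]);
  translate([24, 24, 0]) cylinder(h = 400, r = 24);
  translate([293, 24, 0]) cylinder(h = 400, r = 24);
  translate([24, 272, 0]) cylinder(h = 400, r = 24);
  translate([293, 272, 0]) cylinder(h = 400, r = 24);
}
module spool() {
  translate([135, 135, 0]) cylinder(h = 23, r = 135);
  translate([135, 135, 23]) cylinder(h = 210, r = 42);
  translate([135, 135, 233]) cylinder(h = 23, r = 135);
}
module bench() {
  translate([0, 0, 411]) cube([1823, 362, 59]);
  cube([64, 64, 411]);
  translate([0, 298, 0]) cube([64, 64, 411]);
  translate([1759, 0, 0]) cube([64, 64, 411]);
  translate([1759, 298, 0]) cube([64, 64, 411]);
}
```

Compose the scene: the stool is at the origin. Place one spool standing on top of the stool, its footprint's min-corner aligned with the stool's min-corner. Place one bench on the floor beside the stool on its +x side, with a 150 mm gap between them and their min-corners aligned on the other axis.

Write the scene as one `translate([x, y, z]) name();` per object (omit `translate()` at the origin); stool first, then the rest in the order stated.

stool();
translate([0, 0, 434]) spool();
translate([467, 0, 0]) bench();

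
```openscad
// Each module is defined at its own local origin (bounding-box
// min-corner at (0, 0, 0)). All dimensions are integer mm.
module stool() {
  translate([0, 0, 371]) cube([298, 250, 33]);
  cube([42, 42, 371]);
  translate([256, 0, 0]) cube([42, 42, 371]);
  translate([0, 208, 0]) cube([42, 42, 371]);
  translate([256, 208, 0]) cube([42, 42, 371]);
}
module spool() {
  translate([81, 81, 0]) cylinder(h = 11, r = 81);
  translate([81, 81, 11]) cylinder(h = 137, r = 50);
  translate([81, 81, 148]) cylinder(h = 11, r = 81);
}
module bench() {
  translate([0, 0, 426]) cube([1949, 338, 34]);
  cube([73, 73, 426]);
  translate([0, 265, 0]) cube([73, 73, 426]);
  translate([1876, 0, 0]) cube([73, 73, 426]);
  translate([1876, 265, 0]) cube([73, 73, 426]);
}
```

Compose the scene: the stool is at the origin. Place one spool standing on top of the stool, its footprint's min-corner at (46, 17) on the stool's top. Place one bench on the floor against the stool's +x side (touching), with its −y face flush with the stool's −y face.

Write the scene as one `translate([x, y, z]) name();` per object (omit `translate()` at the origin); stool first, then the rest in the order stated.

stool();
translate([46, 17, 404]) spool();
translate([298, 0, 0]) bench();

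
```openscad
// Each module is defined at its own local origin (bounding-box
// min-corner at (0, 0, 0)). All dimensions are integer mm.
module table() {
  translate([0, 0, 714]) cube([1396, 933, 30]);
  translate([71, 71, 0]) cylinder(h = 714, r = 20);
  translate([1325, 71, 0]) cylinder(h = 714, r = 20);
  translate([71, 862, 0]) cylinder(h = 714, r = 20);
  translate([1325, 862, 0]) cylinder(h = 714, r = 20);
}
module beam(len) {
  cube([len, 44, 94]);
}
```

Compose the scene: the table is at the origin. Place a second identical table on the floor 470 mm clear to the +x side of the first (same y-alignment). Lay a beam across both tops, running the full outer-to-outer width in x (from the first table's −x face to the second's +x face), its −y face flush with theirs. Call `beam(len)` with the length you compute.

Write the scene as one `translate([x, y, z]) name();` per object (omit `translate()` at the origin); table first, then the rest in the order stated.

table();
translate([1866, 0, 0]) table();
translate([0, 0, 744]) beam(3262);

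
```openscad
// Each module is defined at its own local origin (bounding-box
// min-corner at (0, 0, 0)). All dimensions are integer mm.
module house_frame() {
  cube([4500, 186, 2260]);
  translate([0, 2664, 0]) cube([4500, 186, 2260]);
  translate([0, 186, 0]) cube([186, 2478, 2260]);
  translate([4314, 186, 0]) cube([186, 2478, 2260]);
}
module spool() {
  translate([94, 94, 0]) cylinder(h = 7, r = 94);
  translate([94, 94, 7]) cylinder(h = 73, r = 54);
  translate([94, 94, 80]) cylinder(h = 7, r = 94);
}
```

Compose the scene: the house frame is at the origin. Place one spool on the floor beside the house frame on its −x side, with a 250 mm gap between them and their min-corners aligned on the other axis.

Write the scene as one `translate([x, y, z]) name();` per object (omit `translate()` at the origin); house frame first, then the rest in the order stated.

house_frame();
translate([-438, 0, 0]) spool();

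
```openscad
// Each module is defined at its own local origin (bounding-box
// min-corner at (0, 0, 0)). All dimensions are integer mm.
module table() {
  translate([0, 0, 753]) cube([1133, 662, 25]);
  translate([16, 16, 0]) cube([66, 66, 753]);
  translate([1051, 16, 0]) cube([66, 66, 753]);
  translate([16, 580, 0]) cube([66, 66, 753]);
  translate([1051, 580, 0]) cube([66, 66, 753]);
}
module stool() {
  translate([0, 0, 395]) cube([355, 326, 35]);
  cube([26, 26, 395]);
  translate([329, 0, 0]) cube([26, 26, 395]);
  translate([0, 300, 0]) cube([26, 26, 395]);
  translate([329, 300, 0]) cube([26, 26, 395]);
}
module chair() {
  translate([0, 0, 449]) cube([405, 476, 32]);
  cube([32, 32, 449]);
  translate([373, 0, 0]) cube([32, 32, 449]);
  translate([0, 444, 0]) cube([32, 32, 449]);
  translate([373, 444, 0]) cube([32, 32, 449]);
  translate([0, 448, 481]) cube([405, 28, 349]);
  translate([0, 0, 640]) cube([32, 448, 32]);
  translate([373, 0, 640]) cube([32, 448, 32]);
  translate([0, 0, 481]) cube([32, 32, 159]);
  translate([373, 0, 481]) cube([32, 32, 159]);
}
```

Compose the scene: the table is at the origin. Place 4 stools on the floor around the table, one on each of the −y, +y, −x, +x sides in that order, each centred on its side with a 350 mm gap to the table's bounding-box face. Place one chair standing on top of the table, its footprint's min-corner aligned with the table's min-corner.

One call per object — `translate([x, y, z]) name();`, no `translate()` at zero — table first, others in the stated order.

table();
translate([389, -676, 0]) stool();
translate([389, 1012, 0]) stool();
translate([-705, 168, 0]) stool();
translate([1483, 168, 0]) stool();
translate([0, 0, 778]) chair();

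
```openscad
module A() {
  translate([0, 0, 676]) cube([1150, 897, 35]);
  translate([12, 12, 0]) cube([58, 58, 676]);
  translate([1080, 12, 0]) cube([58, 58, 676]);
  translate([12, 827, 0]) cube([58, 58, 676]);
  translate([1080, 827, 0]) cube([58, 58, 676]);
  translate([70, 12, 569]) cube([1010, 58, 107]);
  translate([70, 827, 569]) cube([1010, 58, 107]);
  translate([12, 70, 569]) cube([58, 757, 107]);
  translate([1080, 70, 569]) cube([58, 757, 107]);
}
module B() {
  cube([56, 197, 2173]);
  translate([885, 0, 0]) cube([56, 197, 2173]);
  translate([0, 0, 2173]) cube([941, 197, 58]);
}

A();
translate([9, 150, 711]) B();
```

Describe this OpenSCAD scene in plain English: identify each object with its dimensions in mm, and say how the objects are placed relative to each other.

A is a table with a 1150×897 mm rectangular top, 35 mm thick, top surface at z = 711 mm, supported by four 58×58 mm square legs, each inset 12 mm from the nearest pair of top edges, running from the floor. Four apron rails, 58 mm thick and 107 mm tall, run between adjacent legs with their top edges flush with the underside of the top and their outer faces flush with the legs' outer faces.

B is a rectangular door frame: two vertical jambs of 56×197 mm section, 2173 mm tall, with a clear opening 829 mm wide between their inner faces. A header 58 mm tall and 197 mm deep lies on top of the jambs and spans the full outside width.

The door frame is on top of the table.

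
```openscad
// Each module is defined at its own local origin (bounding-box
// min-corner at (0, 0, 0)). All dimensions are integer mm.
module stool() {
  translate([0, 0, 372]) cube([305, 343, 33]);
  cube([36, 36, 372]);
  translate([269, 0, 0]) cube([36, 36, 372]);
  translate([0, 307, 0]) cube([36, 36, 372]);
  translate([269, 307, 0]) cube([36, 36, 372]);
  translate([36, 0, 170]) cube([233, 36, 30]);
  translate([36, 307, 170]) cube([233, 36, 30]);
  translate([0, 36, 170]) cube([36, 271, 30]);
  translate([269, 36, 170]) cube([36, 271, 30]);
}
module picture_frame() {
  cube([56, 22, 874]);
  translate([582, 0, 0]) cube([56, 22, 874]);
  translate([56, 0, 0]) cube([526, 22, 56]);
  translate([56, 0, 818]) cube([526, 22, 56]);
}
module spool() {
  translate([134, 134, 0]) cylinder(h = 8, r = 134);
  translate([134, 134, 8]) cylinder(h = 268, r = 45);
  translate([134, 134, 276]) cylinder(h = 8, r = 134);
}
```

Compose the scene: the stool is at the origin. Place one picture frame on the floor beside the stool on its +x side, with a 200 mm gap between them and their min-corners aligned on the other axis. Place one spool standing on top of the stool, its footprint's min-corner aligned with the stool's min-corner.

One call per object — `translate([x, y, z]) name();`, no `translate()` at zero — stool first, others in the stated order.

stool();
translate([505, 0, 0]) picture_frame();
translate([0, 0, 405]) spool();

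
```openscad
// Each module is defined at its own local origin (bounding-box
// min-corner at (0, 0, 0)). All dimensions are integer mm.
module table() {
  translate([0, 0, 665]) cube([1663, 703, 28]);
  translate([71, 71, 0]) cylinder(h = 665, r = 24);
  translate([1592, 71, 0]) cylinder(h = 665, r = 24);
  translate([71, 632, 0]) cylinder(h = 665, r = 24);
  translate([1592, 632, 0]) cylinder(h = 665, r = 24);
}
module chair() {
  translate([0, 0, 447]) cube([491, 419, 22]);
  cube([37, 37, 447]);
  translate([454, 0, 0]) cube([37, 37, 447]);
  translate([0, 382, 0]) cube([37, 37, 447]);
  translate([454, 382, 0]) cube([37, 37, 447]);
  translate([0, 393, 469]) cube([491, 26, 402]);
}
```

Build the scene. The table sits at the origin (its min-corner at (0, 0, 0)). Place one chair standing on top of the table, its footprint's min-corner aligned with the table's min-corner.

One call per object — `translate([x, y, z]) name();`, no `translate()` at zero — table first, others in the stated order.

table();
translate([0, 0, 693]) chair();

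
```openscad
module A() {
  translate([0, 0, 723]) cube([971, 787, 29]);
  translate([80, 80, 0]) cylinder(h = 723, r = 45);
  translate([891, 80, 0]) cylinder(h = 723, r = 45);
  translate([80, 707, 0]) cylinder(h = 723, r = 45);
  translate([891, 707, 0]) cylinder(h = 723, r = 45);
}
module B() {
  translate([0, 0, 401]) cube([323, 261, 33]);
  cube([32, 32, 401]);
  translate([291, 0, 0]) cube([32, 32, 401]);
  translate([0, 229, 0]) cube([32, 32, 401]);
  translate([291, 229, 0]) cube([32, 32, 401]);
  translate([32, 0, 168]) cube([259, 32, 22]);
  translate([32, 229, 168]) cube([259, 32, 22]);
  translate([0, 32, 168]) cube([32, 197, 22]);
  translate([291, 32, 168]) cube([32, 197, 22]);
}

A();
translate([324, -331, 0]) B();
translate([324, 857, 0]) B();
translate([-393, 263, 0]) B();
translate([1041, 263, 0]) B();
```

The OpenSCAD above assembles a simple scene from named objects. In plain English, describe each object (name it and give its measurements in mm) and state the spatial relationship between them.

A is a table with a 971×787 mm rectangular top, 29 mm thick, top surface at z = 752 mm, supported by four round legs of 90 mm diameter, each leg's bounding box inset 35 mm from the nearest pair of top edges, running from the floor.

B is a four-legged stool. The seat is a 323×261×33 mm slab whose top surface is at z = 434 mm; four square legs, each 32×32 mm in cross-section, run from the floor (z = 0) to the underside of the seat, each flush with a corner of the seat. Four stretchers, 32 mm wide and 22 mm tall, connect adjacent legs with their undersides at z = 168 mm, each running between the inner faces of the legs it joins and aligned with the legs' outer faces on the other axis.

Four stools sit around the table at the −y, +y, −x, +x sides.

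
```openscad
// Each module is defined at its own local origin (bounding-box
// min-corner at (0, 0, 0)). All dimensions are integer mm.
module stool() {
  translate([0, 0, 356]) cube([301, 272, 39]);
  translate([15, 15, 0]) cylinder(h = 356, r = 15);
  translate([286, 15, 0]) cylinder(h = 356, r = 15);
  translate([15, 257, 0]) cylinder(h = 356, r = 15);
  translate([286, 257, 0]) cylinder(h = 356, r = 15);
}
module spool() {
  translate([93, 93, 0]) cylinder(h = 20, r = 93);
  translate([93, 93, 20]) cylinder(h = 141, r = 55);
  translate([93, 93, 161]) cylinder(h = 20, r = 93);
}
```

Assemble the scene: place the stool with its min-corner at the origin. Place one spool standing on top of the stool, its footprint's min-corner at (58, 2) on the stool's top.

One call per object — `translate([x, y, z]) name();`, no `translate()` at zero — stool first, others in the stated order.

stool();
translate([58, 2, 395]) spool();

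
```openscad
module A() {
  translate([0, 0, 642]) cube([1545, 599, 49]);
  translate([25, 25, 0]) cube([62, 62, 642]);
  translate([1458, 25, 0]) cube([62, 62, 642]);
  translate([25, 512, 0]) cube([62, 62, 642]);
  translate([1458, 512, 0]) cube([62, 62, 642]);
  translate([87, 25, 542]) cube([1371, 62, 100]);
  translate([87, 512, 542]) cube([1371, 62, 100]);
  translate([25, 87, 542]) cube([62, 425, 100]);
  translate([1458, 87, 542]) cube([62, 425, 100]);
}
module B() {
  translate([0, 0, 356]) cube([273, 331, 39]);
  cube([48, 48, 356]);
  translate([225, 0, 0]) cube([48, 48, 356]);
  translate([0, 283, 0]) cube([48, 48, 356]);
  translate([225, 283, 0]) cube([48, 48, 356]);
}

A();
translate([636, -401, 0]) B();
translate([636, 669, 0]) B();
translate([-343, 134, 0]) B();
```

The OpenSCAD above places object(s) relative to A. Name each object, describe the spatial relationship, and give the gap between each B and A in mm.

A is a table. B is a stool. Three stools sit around the table at the −y, +y, −x sides. The gap between each stool and the table is 70 mm.

Each stool's nearest face is 70 mm from the table's bounding box.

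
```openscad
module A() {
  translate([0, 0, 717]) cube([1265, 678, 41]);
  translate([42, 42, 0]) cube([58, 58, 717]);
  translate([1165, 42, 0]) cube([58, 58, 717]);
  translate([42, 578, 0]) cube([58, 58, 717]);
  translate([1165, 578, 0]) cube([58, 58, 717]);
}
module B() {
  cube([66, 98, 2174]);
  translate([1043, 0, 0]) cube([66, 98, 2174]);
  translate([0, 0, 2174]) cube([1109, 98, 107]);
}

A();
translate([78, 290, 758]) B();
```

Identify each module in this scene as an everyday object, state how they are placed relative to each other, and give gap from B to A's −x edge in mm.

The door frame's min-x is at 78; the table's min-x is 0; gap = 78 mm.

A is a table. B is a door frame. The door frame is on top of the table, centred. The gap from the door frame to the table's −x edge is 78 mm.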